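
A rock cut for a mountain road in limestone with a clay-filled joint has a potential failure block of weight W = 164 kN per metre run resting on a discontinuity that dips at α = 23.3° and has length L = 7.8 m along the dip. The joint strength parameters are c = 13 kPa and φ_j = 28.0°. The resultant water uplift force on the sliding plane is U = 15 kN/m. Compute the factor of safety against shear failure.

Resolving the block weight along and normal to the plane and applying the Mohr–Coulomb strength on the joint:
N' = W cosα − U = 164·cos23.3° − 15 = 135.6 kN/m
Driving force T = W sinα = 164·sin23.3° = 64.9 kN/m
Resisting force R = c·L + N'·tanφ_j = 13·7.8 + 135.6·tan28.0° = 101.4 + 72.1 = 173.5 kN/m
FS = R / T = 173.5 / 64.9 = 2.675

FS = 2.67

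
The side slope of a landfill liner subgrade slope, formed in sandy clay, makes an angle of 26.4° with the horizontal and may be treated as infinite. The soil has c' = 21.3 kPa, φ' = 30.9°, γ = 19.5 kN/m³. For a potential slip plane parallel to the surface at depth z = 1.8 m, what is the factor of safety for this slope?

For an infinite slope with a slip plane parallel to the surface (no pore pressure): FS = [c' + γz cos²β tanφ'] / [γz sinβ cosβ].
γz = 19.5·1.8 = 35.10 kN/m²
Numerator = 21.3 + 35.10·cos²26.4°·tan30.9° = 21.3 + 35.10·0.8023·0.5985 = 38.154 kPa
Denominator = 35.10·sin26.4°·cos26.4° = 35.10·0.4446·0.8957 = 13.979 kPa
FS = 38.154 / 13.979 = 2.729

FS = 2.73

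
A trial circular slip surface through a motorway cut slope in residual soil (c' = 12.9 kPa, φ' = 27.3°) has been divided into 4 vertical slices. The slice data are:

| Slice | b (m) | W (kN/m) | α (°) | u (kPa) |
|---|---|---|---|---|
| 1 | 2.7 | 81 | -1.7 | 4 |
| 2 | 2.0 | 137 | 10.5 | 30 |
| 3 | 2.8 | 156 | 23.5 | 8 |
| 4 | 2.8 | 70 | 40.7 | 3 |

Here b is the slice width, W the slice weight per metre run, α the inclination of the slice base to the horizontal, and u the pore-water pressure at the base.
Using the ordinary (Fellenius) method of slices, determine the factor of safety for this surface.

FS = 2.34

Ordinary method of slices: FS = Σ[c'·Δl_i + (W_i cosα_i − u_i·Δl_i)·tanφ'] / Σ W_i sinα_i, with Δl_i = b_i / cosα_i.
Slice 1: Δl = 2.7/cos(-1.7°) = 2.701 m; N'_1 = 81·cos(-1.7°) − 4·2.701 = 70.2; c'Δl = 34.85; W sinα = -2.4
Slice 2: Δl = 2.0/cos10.5° = 2.034 m; N'_2 = 137·cos10.5° − 30·2.034 = 73.7; c'Δl = 26.24; W sinα = 25.0
Slice 3: Δl = 2.8/cos23.5° = 3.053 m; N'_3 = 156·cos23.5° − 8·3.053 = 118.6; c'Δl = 39.39; W sinα = 62.2
Slice 4: Δl = 2.8/cos40.7° = 3.693 m; N'_4 = 70·cos40.7° − 3·3.693 = 42.0; c'Δl = 47.64; W sinα = 45.6
Σc'Δl = 148.1 kN/m; ΣN' = 304.5 kN/m; ΣW sinα = 130.4 kN/m
Resisting = 148.1 + 304.5·tan27.3° = 148.1 + 157.1 = 305.3 kN/m
FS = 305.3 / 130.4 = 2.341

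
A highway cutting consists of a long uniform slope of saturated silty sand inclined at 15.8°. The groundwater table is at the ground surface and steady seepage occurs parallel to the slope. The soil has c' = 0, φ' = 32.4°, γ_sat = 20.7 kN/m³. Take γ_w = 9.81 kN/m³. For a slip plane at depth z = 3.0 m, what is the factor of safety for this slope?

FS = 1.18

With seepage parallel to the slope and the water table at the surface, the effective normal stress on the slip plane uses the buoyant unit weight γ' = γ_sat − γ_w while the driving shear stress uses γ_sat:
FS = [c' + γ' z cos²β tanφ'] / [γ_sat z sinβ cosβ]
(For c' = 0 this reduces to FS = (γ'/γ_sat)·tanφ'/tanβ.)
γ' = 20.7 − 9.81 = 10.89 kN/m³
Numerator = 0.0 + 10.89·3.0·cos²15.8°·tan32.4° = 0.0 + 10.89·3.0·0.9259·0.6346 = 19.196 kPa
Denominator = 20.7·3.0·sin15.8°·cos15.8° = 20.7·3.0·0.2723·0.9622 = 16.270 kPa
FS = 19.196 / 16.270 = 1.180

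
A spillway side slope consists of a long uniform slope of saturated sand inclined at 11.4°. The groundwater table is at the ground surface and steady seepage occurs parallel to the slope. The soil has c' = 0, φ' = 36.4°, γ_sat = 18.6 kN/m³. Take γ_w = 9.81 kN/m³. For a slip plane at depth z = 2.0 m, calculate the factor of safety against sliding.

With seepage parallel to the slope and the water table at the surface, the effective normal stress on the slip plane uses the buoyant unit weight γ' = γ_sat − γ_w while the driving shear stress uses γ_sat:
FS = [c' + γ' z cos²β tanφ'] / [γ_sat z sinβ cosβ]
(For c' = 0 this reduces to FS = (γ'/γ_sat)·tanφ'/tanβ.)
γ' = 18.6 − 9.81 = 8.79 kN/m³
Numerator = 0.0 + 8.79·2.0·cos²11.4°·tan36.4° = 0.0 + 8.79·2.0·0.9609·0.7373 = 12.455 kPa
Denominator = 18.6·2.0·sin11.4°·cos11.4° = 18.6·2.0·0.1977·0.9803 = 7.208 kPa
FS = 12.455 / 7.208 = 1.728

FS = 1.73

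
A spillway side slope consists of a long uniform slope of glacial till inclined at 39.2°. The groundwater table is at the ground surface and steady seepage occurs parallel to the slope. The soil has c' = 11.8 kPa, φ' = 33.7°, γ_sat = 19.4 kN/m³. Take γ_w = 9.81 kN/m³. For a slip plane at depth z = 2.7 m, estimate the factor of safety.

With seepage parallel to the slope and the water table at the surface, the effective normal stress on the slip plane uses the buoyant unit weight γ' = γ_sat − γ_w while the driving shear stress uses γ_sat:
FS = [c' + γ' z cos²β tanφ'] / [γ_sat z sinβ cosβ]
γ' = 19.4 − 9.81 = 9.59 kN/m³
Numerator = 11.8 + 9.59·2.7·cos²39.2°·tan33.7° = 11.8 + 9.59·2.7·0.6005·0.6669 = 22.170 kPa
Denominator = 19.4·2.7·sin39.2°·cos39.2° = 19.4·2.7·0.6320·0.7749 = 25.655 kPa
FS = 22.170 / 25.655 = 0.864

FS = 0.86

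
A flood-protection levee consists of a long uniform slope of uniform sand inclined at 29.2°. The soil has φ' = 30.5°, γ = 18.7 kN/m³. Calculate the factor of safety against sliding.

For a dry cohesionless infinite slope the factor of safety is FS = tanφ' / tanβ.
FS = tan30.5° / tan29.2° = 0.5890 / 0.5589 = 1.054

FS = 1.05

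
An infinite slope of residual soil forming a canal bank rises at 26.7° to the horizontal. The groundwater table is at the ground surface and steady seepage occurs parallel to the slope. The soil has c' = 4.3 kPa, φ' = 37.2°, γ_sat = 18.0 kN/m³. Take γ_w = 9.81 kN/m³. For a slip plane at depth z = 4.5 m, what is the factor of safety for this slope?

FS = 0.82

With seepage parallel to the slope and the water table at the surface, the effective normal stress on the slip plane uses the buoyant unit weight γ' = γ_sat − γ_w while the driving shear stress uses γ_sat:
FS = [c' + γ' z cos²β tanφ'] / [γ_sat z sinβ cosβ]
γ' = 18.0 − 9.81 = 8.19 kN/m³
Numerator = 4.3 + 8.19·4.5·cos²26.7°·tan37.2° = 4.3 + 8.19·4.5·0.7981·0.7590 = 26.627 kPa
Denominator = 18.0·4.5·sin26.7°·cos26.7° = 18.0·4.5·0.4493·0.8934 = 32.514 kPa
FS = 26.627 / 32.514 = 0.819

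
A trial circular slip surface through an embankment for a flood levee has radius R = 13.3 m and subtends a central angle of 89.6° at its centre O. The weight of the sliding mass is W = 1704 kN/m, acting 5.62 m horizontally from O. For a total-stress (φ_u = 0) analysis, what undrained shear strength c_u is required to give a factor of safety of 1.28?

c_u = 44.3 kPa

FS = c_u·L_a·R / (W·d), so c_u = FS·W·d / (L_a·R).
Arc length L_a = R·θ = 13.3·(89.6°·π/180) = 13.3·1.5638 = 20.80 m
c_u = 1.28·1704·5.62 / (20.80·13.3) = 12257.9 / 276.62 = 44.31 kPa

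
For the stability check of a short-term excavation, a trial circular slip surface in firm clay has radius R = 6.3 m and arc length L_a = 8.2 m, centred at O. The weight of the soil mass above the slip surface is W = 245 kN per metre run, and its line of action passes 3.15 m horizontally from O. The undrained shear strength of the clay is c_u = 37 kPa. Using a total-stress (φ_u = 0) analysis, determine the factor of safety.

FS = 2.48

Taking moments about the centre O, the resisting moment is provided by the undrained shear strength acting along the arc:
M_R = c_u·L_a·R = 37·8.20·6.3 = 1911.4 kN·m/m
M_D = W·d = 245·3.15 = 771.8 kN·m/m
FS = M_R / M_D = 1911.4 / 771.8 = 2.477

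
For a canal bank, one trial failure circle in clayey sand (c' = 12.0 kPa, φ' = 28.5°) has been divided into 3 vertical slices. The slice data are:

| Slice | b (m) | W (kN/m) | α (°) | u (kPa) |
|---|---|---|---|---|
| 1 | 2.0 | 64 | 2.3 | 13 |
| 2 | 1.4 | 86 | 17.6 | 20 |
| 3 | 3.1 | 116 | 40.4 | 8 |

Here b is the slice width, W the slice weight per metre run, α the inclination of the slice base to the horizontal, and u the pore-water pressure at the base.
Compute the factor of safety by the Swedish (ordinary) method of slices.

FS = 1.64

Ordinary method of slices: FS = Σ[c'·Δl_i + (W_i cosα_i − u_i·Δl_i)·tanφ'] / Σ W_i sinα_i, with Δl_i = b_i / cosα_i.
Slice 1: Δl = 2.0/cos2.3° = 2.002 m; N'_1 = 64·cos2.3° − 13·2.002 = 37.9; c'Δl = 24.02; W sinα = 2.6
Slice 2: Δl = 1.4/cos17.6° = 1.469 m; N'_2 = 86·cos17.6° − 20·1.469 = 52.6; c'Δl = 17.63; W sinα = 26.0
Slice 3: Δl = 3.1/cos40.4° = 4.071 m; N'_3 = 116·cos40.4° − 8·4.071 = 55.8; c'Δl = 48.85; W sinα = 75.2
Σc'Δl = 90.5 kN/m; ΣN' = 146.3 kN/m; ΣW sinα = 103.8 kN/m
Resisting = 90.5 + 146.3·tan28.5° = 90.5 + 79.4 = 169.9 kN/m
FS = 169.9 / 103.8 = 1.638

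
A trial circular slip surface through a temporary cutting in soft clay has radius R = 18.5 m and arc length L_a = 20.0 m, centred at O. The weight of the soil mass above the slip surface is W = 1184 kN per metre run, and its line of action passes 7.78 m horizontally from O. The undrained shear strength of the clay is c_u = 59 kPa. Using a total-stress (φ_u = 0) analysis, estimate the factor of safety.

FS = 2.37

Taking moments about the centre O, the resisting moment is provided by the undrained shear strength acting along the arc:
M_R = c_u·L_a·R = 59·20.00·18.5 = 21830.0 kN·m/m
M_D = W·d = 1184·7.78 = 9211.5 kN·m/m
FS = M_R / M_D = 21830.0 / 9211.5 = 2.370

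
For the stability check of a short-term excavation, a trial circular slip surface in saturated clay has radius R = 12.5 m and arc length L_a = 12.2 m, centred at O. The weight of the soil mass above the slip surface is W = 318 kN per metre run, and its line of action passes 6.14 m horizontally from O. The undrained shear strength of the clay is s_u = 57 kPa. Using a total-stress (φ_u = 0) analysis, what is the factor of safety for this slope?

FS = 4.45

Taking moments about the centre O, the resisting moment is provided by the undrained shear strength acting along the arc:
M_R = s_u·L_a·R = 57·12.20·12.5 = 8692.5 kN·m/m
M_D = W·d = 318·6.14 = 1952.5 kN·m/m
FS = M_R / M_D = 8692.5 / 1952.5 = 4.452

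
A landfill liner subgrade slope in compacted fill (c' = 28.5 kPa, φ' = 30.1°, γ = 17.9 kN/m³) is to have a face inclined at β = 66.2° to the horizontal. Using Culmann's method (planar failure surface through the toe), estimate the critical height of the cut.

H_c = 26.26 m

Culmann's analysis gives the critical failure plane at α_cr = (β + φ')/2 = (66.2 + 30.1)/2 = 48.2°, and the critical height
H_c = (4c'/γ) · sinβ cosφ' / [1 − cos(β − φ')]
    = (4·28.5/17.9) · sin66.2°·cos30.1° / [1 − cos(36.1°)]
    = 6.369 · 0.9150·0.8652 / [1 − 0.8080]
    = 6.369 · 0.7916 / 0.1920
    = 26.26 m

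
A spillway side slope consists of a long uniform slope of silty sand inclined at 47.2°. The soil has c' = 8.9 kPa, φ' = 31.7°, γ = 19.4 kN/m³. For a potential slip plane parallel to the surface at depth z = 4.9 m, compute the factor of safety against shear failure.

For an infinite slope with a slip plane parallel to the surface (no pore pressure): FS = [c' + γz cos²β tanφ'] / [γz sinβ cosβ].
γz = 19.4·4.9 = 95.06 kN/m²
Numerator = 8.9 + 95.06·cos²47.2°·tan31.7° = 8.9 + 95.06·0.4616·0.6176 = 36.003 kPa
Denominator = 95.06·sin47.2°·cos47.2° = 95.06·0.7337·0.6794 = 47.390 kPa
FS = 36.003 / 47.390 = 0.760

FS = 0.76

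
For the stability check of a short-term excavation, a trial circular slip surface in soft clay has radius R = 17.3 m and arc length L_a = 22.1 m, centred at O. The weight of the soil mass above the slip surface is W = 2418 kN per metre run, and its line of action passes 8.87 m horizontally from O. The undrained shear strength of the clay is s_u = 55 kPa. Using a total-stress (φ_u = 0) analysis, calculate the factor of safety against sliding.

FS = 0.98

Taking moments about the centre O, the resisting moment is provided by the undrained shear strength acting along the arc:
M_R = s_u·L_a·R = 55·22.10·17.3 = 21028.2 kN·m/m
M_D = W·d = 2418·8.87 = 21447.7 kN·m/m
FS = M_R / M_D = 21028.2 / 21447.7 = 0.980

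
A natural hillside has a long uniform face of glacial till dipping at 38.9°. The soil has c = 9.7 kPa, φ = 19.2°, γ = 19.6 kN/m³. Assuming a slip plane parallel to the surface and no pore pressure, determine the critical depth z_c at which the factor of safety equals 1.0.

z_c = 1.78 m

Setting FS = 1.00 in FS = [c + γz cos²β tanφ] / [γz sinβ cosβ] and solving for z:
z = c / [γ cosβ (FS·sinβ − cosβ·tanφ)]
  = 9.7 / [19.6·cos38.9°·(1.00·sin38.9° − cos38.9°·tan19.2°)]
  = 9.7 / [19.6·0.7782·(1.00·0.6280 − 0.7782·0.3482)]
  = 9.7 / 5.4448 = 1.782 m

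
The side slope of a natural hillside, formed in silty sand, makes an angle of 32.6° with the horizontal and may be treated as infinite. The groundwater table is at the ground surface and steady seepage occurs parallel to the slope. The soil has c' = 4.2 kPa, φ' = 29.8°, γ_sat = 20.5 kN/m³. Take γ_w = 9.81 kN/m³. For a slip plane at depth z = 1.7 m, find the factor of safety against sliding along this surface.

With seepage parallel to the slope and the water table at the surface, the effective normal stress on the slip plane uses the buoyant unit weight γ' = γ_sat − γ_w while the driving shear stress uses γ_sat:
FS = [c' + γ' z cos²β tanφ'] / [γ_sat z sinβ cosβ]
γ' = 20.5 − 9.81 = 10.69 kN/m³
Numerator = 4.2 + 10.69·1.7·cos²32.6°·tan29.8° = 4.2 + 10.69·1.7·0.7097·0.5727 = 11.587 kPa
Denominator = 20.5·1.7·sin32.6°·cos32.6° = 20.5·1.7·0.5388·0.8425 = 15.818 kPa
FS = 11.587 / 15.818 = 0.732

FS = 0.73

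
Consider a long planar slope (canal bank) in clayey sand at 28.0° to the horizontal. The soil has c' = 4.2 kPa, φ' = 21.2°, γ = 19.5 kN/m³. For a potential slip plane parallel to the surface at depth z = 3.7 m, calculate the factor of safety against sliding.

For an infinite slope with a slip plane parallel to the surface (no pore pressure): FS = [c' + γz cos²β tanφ'] / [γz sinβ cosβ].
γz = 19.5·3.7 = 72.15 kN/m²
Numerator = 4.2 + 72.15·cos²28.0°·tan21.2° = 4.2 + 72.15·0.7796·0.3879 = 26.017 kPa
Denominator = 72.15·sin28.0°·cos28.0° = 72.15·0.4695·0.8829 = 29.908 kPa
FS = 26.017 / 29.908 = 0.870

FS = 0.87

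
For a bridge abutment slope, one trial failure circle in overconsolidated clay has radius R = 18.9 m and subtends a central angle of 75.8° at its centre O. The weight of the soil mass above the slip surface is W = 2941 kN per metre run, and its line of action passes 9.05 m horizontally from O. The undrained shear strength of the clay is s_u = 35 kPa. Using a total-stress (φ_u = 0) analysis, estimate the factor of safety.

FS = 0.62

Taking moments about the centre O, the resisting moment is provided by the undrained shear strength acting along the arc:
Arc length L_a = R·θ = 18.9·(75.8°·π/180) = 18.9·1.3230 = 25.00 m
M_R = s_u·L_a·R = 35·25.00·18.9 = 16540.1 kN·m/m
M_D = W·d = 2941·9.05 = 26616.1 kN·m/m
FS = M_R / M_D = 16540.1 / 26616.1 = 0.621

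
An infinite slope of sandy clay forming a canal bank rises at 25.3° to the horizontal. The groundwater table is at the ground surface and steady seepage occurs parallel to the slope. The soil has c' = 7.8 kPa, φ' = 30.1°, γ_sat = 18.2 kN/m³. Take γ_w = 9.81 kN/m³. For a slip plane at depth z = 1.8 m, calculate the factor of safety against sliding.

FS = 1.18

With seepage parallel to the slope and the water table at the surface, the effective normal stress on the slip plane uses the buoyant unit weight γ' = γ_sat − γ_w while the driving shear stress uses γ_sat:
FS = [c' + γ' z cos²β tanφ'] / [γ_sat z sinβ cosβ]
γ' = 18.2 − 9.81 = 8.39 kN/m³
Numerator = 7.8 + 8.39·1.8·cos²25.3°·tan30.1° = 7.8 + 8.39·1.8·0.8174·0.5797 = 14.955 kPa
Denominator = 18.2·1.8·sin25.3°·cos25.3° = 18.2·1.8·0.4274·0.9041 = 12.657 kPa
FS = 14.955 / 12.657 = 1.182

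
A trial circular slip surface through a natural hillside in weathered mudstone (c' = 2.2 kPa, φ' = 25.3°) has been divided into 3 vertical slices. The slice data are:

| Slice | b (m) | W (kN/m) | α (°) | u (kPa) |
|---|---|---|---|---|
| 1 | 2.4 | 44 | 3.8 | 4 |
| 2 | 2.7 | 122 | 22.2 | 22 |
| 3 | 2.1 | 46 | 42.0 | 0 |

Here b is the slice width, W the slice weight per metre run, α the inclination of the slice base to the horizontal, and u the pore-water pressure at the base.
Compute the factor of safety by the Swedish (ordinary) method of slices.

Ordinary method of slices: FS = Σ[c'·Δl_i + (W_i cosα_i − u_i·Δl_i)·tanφ'] / Σ W_i sinα_i, with Δl_i = b_i / cosα_i.
Slice 1: Δl = 2.4/cos3.8° = 2.405 m; N'_1 = 44·cos3.8° − 4·2.405 = 34.3; c'Δl = 5.29; W sinα = 2.9
Slice 2: Δl = 2.7/cos22.2° = 2.916 m; N'_2 = 122·cos22.2° − 22·2.916 = 48.8; c'Δl = 6.42; W sinα = 46.1
Slice 3: Δl = 2.1/cos42.0° = 2.826 m; N'_3 = 46·cos42.0° − 0·2.826 = 34.2; c'Δl = 6.22; W sinα = 30.8
Σc'Δl = 17.9 kN/m; ΣN' = 117.3 kN/m; ΣW sinα = 79.8 kN/m
Resisting = 17.9 + 117.3·tan25.3° = 17.9 + 55.4 = 73.4 kN/m
FS = 73.4 / 79.8 = 0.919

FS = 0.92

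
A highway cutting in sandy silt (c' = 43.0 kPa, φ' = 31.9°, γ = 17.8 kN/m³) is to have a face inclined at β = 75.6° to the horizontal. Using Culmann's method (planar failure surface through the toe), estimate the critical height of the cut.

H_c = 28.68 m

Culmann's analysis gives the critical failure plane at α_cr = (β + φ')/2 = (75.6 + 31.9)/2 = 53.8°, and the critical height
H_c = (4c'/γ) · sinβ cosφ' / [1 − cos(β − φ')]
    = (4·43.0/17.8) · sin75.6°·cos31.9° / [1 − cos(43.7°)]
    = 9.663 · 0.9686·0.8490 / [1 − 0.7230]
    = 9.663 · 0.8223 / 0.2770
    = 28.68 m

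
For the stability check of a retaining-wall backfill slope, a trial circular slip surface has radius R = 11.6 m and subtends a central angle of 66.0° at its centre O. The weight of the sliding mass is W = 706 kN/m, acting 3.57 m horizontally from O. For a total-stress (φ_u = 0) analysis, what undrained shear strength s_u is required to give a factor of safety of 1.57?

FS = s_u·L_a·R / (W·d), so s_u = FS·W·d / (L_a·R).
Arc length L_a = R·θ = 11.6·(66.0°·π/180) = 11.6·1.1519 = 13.36 m
s_u = 1.57·706·3.57 / (13.36·11.6) = 3957.1 / 155.00 = 25.53 kPa

s_u = 25.5 kPa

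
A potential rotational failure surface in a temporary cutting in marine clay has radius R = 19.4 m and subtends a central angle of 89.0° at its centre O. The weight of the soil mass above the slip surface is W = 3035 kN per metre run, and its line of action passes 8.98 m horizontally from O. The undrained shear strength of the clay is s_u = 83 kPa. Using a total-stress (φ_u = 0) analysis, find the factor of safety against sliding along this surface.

Taking moments about the centre O, the resisting moment is provided by the undrained shear strength acting along the arc:
Arc length L_a = R·θ = 19.4·(89.0°·π/180) = 19.4·1.5533 = 30.13 m
M_R = s_u·L_a·R = 83·30.13·19.4 = 48523.1 kN·m/m
M_D = W·d = 3035·8.98 = 27254.3 kN·m/m
FS = M_R / M_D = 48523.1 / 27254.3 = 1.780

FS = 1.78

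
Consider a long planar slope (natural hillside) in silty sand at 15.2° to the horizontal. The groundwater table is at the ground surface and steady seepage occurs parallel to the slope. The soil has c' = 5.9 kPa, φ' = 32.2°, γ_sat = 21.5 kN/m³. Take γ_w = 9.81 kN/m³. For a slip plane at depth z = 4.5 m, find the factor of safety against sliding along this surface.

FS = 1.50

With seepage parallel to the slope and the water table at the surface, the effective normal stress on the slip plane uses the buoyant unit weight γ' = γ_sat − γ_w while the driving shear stress uses γ_sat:
FS = [c' + γ' z cos²β tanφ'] / [γ_sat z sinβ cosβ]
γ' = 21.5 − 9.81 = 11.69 kN/m³
Numerator = 5.9 + 11.69·4.5·cos²15.2°·tan32.2° = 5.9 + 11.69·4.5·0.9313·0.6297 = 36.750 kPa
Denominator = 21.5·4.5·sin15.2°·cos15.2° = 21.5·4.5·0.2622·0.9650 = 24.479 kPa
FS = 36.750 / 24.479 = 1.501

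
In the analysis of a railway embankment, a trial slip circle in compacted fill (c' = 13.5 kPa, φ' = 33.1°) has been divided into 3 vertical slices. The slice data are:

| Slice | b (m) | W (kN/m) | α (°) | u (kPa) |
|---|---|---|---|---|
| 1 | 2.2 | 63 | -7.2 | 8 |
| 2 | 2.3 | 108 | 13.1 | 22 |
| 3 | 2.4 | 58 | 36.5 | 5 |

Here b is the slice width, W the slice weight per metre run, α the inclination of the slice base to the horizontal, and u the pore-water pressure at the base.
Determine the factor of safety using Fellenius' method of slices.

FS = 3.65

Ordinary method of slices: FS = Σ[c'·Δl_i + (W_i cosα_i − u_i·Δl_i)·tanφ'] / Σ W_i sinα_i, with Δl_i = b_i / cosα_i.
Slice 1: Δl = 2.2/cos(-7.2°) = 2.217 m; N'_1 = 63·cos(-7.2°) − 8·2.217 = 44.8; c'Δl = 29.94; W sinα = -7.9
Slice 2: Δl = 2.3/cos13.1° = 2.361 m; N'_2 = 108·cos13.1° − 22·2.361 = 53.2; c'Δl = 31.88; W sinα = 24.5
Slice 3: Δl = 2.4/cos36.5° = 2.986 m; N'_3 = 58·cos36.5° − 5·2.986 = 31.7; c'Δl = 40.31; W sinα = 34.5
Σc'Δl = 102.1 kN/m; ΣN' = 129.7 kN/m; ΣW sinα = 51.1 kN/m
Resisting = 102.1 + 129.7·tan33.1° = 102.1 + 84.5 = 186.7 kN/m
FS = 186.7 / 51.1 = 3.654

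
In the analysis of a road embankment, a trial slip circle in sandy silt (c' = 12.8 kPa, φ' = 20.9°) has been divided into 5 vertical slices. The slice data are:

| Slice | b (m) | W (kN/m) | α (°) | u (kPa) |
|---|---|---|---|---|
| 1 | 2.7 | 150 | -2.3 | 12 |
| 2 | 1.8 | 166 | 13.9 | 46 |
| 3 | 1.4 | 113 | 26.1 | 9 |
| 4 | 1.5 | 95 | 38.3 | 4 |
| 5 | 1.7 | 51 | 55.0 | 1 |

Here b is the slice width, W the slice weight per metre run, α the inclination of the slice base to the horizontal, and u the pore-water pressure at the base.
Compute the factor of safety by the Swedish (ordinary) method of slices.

Ordinary method of slices: FS = Σ[c'·Δl_i + (W_i cosα_i − u_i·Δl_i)·tanφ'] / Σ W_i sinα_i, with Δl_i = b_i / cosα_i.
Slice 1: Δl = 2.7/cos(-2.3°) = 2.702 m; N'_1 = 150·cos(-2.3°) − 12·2.702 = 117.5; c'Δl = 34.59; W sinα = -6.0
Slice 2: Δl = 1.8/cos13.9° = 1.854 m; N'_2 = 166·cos13.9° − 46·1.854 = 75.8; c'Δl = 23.74; W sinα = 39.9
Slice 3: Δl = 1.4/cos26.1° = 1.559 m; N'_3 = 113·cos26.1° − 9·1.559 = 87.4; c'Δl = 19.95; W sinα = 49.7
Slice 4: Δl = 1.5/cos38.3° = 1.911 m; N'_4 = 95·cos38.3° − 4·1.911 = 66.9; c'Δl = 24.47; W sinα = 58.9
Slice 5: Δl = 1.7/cos55.0° = 2.964 m; N'_5 = 51·cos55.0° − 1·2.964 = 26.3; c'Δl = 37.94; W sinα = 41.8
Σc'Δl = 140.7 kN/m; ΣN' = 373.9 kN/m; ΣW sinα = 184.2 kN/m
Resisting = 140.7 + 373.9·tan20.9° = 140.7 + 142.8 = 283.5 kN/m
FS = 283.5 / 184.2 = 1.539

FS = 1.54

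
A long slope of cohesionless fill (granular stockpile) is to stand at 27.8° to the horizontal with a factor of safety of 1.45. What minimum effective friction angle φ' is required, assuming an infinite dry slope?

φ' = 37.4°

FS = tanφ'/tanβ ⇒ tanφ' = FS · tanβ = 1.45 · tan27.8° = 0.7645
φ' = arctan(0.7645) = 37.40°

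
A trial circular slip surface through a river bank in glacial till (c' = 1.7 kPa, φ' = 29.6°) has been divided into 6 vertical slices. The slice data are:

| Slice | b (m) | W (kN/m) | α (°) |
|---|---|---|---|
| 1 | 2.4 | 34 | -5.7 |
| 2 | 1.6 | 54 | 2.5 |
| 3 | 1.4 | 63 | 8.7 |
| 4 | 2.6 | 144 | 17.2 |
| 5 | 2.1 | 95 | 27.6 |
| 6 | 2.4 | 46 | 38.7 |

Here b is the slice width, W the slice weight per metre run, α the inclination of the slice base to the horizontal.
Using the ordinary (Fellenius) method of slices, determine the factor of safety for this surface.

Ordinary method of slices: FS = Σ[c'·Δl_i + (W_i cosα_i)·tanφ'] / Σ W_i sinα_i, with Δl_i = b_i / cosα_i.
Slice 1: Δl = 2.4/cos(-5.7°) = 2.412 m; N'_1 = 34·cos(-5.7°) = 33.8; c'Δl = 4.10; W sinα = -3.4
Slice 2: Δl = 1.6/cos2.5° = 1.602 m; N'_2 = 54·cos2.5° = 53.9; c'Δl = 2.72; W sinα = 2.4
Slice 3: Δl = 1.4/cos8.7° = 1.416 m; N'_3 = 63·cos8.7° = 62.3; c'Δl = 2.41; W sinα = 9.5
Slice 4: Δl = 2.6/cos17.2° = 2.722 m; N'_4 = 144·cos17.2° = 137.6; c'Δl = 4.63; W sinα = 42.6
Slice 5: Δl = 2.1/cos27.6° = 2.370 m; N'_5 = 95·cos27.6° = 84.2; c'Δl = 4.03; W sinα = 44.0
Slice 6: Δl = 2.4/cos38.7° = 3.075 m; N'_6 = 46·cos38.7° = 35.9; c'Δl = 5.23; W sinα = 28.8
Σc'Δl = 23.1 kN/m; ΣN' = 407.7 kN/m; ΣW sinα = 123.9 kN/m
Resisting = 23.1 + 407.7·tan29.6° = 23.1 + 231.6 = 254.7 kN/m
FS = 254.7 / 123.9 = 2.056

FS = 2.06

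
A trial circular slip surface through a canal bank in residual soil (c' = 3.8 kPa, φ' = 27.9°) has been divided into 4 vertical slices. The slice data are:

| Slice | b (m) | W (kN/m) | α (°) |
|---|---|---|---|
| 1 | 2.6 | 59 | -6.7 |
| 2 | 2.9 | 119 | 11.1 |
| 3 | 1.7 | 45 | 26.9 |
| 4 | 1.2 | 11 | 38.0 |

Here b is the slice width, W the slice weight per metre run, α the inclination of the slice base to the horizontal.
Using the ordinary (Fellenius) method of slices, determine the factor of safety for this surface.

FS = 3.54

Ordinary method of slices: FS = Σ[c'·Δl_i + (W_i cosα_i)·tanφ'] / Σ W_i sinα_i, with Δl_i = b_i / cosα_i.
Slice 1: Δl = 2.6/cos(-6.7°) = 2.618 m; N'_1 = 59·cos(-6.7°) = 58.6; c'Δl = 9.95; W sinα = -6.9
Slice 2: Δl = 2.9/cos11.1° = 2.955 m; N'_2 = 119·cos11.1° = 116.8; c'Δl = 11.23; W sinα = 22.9
Slice 3: Δl = 1.7/cos26.9° = 1.906 m; N'_3 = 45·cos26.9° = 40.1; c'Δl = 7.24; W sinα = 20.4
Slice 4: Δl = 1.2/cos38.0° = 1.523 m; N'_4 = 11·cos38.0° = 8.7; c'Δl = 5.79; W sinα = 6.8
Σc'Δl = 34.2 kN/m; ΣN' = 224.2 kN/m; ΣW sinα = 43.2 kN/m
Resisting = 34.2 + 224.2·tan27.9° = 34.2 + 118.7 = 152.9 kN/m
FS = 152.9 / 43.2 = 3.543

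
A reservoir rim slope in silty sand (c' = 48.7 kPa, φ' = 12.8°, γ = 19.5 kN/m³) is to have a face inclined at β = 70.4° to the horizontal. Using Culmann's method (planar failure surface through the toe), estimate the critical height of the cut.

Culmann's analysis gives the critical failure plane at α_cr = (β + φ')/2 = (70.4 + 12.8)/2 = 41.6°, and the critical height
H_c = (4c'/γ) · sinβ cosφ' / [1 − cos(β − φ')]
    = (4·48.7/19.5) · sin70.4°·cos12.8° / [1 − cos(57.6°)]
    = 9.990 · 0.9421·0.9751 / [1 − 0.5358]
    = 9.990 · 0.9186 / 0.4642
    = 19.77 m

H_c = 19.77 m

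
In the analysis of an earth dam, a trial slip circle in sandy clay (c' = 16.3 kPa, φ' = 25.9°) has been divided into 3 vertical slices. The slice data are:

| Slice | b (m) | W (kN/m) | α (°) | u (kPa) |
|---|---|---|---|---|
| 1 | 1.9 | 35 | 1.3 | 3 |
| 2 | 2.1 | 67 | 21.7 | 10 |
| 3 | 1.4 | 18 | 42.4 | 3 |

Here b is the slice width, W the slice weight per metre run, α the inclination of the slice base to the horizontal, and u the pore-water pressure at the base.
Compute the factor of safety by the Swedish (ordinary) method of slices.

FS = 3.60

Ordinary method of slices: FS = Σ[c'·Δl_i + (W_i cosα_i − u_i·Δl_i)·tanφ'] / Σ W_i sinα_i, with Δl_i = b_i / cosα_i.
Slice 1: Δl = 1.9/cos1.3° = 1.900 m; N'_1 = 35·cos1.3° − 3·1.900 = 29.3; c'Δl = 30.98; W sinα = 0.8
Slice 2: Δl = 2.1/cos21.7° = 2.260 m; N'_2 = 67·cos21.7° − 10·2.260 = 39.7; c'Δl = 36.84; W sinα = 24.8
Slice 3: Δl = 1.4/cos42.4° = 1.896 m; N'_3 = 18·cos42.4° − 3·1.896 = 7.6; c'Δl = 30.90; W sinα = 12.1
Σc'Δl = 98.7 kN/m; ΣN' = 76.5 kN/m; ΣW sinα = 37.7 kN/m
Resisting = 98.7 + 76.5·tan25.9° = 98.7 + 37.2 = 135.9 kN/m
FS = 135.9 / 37.7 = 3.604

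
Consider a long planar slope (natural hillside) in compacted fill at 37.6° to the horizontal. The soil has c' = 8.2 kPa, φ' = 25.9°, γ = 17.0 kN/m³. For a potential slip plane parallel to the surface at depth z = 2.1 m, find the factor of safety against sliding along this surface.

FS = 1.11

For an infinite slope with a slip plane parallel to the surface (no pore pressure): FS = [c' + γz cos²β tanφ'] / [γz sinβ cosβ].
γz = 17.0·2.1 = 35.70 kN/m²
Numerator = 8.2 + 35.70·cos²37.6°·tan25.9° = 8.2 + 35.70·0.6277·0.4856 = 19.082 kPa
Denominator = 35.70·sin37.6°·cos37.6° = 35.70·0.6101·0.7923 = 17.258 kPa
FS = 19.082 / 17.258 = 1.106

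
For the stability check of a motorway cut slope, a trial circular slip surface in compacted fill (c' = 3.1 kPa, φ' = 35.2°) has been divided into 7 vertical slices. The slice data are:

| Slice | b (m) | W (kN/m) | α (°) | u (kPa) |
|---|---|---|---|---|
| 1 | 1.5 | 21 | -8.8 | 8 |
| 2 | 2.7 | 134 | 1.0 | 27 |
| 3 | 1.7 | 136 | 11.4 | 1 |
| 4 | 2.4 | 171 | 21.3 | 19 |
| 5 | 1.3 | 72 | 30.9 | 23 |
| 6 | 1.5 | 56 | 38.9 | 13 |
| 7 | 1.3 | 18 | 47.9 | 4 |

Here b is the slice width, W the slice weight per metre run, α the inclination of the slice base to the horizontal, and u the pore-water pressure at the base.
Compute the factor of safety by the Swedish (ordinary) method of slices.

Ordinary method of slices: FS = Σ[c'·Δl_i + (W_i cosα_i − u_i·Δl_i)·tanφ'] / Σ W_i sinα_i, with Δl_i = b_i / cosα_i.
Slice 1: Δl = 1.5/cos(-8.8°) = 1.518 m; N'_1 = 21·cos(-8.8°) − 8·1.518 = 8.6; c'Δl = 4.71; W sinα = -3.2
Slice 2: Δl = 2.7/cos1.0° = 2.700 m; N'_2 = 134·cos1.0° − 27·2.700 = 61.1; c'Δl = 8.37; W sinα = 2.3
Slice 3: Δl = 1.7/cos11.4° = 1.734 m; N'_3 = 136·cos11.4° − 1·1.734 = 131.6; c'Δl = 5.38; W sinα = 26.9
Slice 4: Δl = 2.4/cos21.3° = 2.576 m; N'_4 = 171·cos21.3° − 19·2.576 = 110.4; c'Δl = 7.99; W sinα = 62.1
Slice 5: Δl = 1.3/cos30.9° = 1.515 m; N'_5 = 72·cos30.9° − 23·1.515 = 26.9; c'Δl = 4.70; W sinα = 37.0
Slice 6: Δl = 1.5/cos38.9° = 1.927 m; N'_6 = 56·cos38.9° − 13·1.927 = 18.5; c'Δl = 5.97; W sinα = 35.2
Slice 7: Δl = 1.3/cos47.9° = 1.939 m; N'_7 = 18·cos47.9° − 4·1.939 = 4.3; c'Δl = 6.01; W sinα = 13.4
Σc'Δl = 43.1 kN/m; ΣN' = 361.4 kN/m; ΣW sinα = 173.6 kN/m
Resisting = 43.1 + 361.4·tan35.2° = 43.1 + 254.9 = 298.1 kN/m
FS = 298.1 / 173.6 = 1.717

FS = 1.72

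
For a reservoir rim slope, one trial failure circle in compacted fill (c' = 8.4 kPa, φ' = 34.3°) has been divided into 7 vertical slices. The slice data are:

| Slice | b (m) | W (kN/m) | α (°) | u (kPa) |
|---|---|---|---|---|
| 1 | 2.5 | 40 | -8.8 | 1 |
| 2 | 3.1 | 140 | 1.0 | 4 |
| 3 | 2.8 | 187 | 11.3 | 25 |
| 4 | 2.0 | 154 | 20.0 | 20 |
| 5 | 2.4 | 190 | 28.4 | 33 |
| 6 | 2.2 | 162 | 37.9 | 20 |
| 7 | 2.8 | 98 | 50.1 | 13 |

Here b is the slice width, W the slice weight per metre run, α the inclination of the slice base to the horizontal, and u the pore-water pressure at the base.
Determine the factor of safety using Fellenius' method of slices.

FS = 1.53

Ordinary method of slices: FS = Σ[c'·Δl_i + (W_i cosα_i − u_i·Δl_i)·tanφ'] / Σ W_i sinα_i, with Δl_i = b_i / cosα_i.
Slice 1: Δl = 2.5/cos(-8.8°) = 2.530 m; N'_1 = 40·cos(-8.8°) − 1·2.530 = 37.0; c'Δl = 21.25; W sinα = -6.1
Slice 2: Δl = 3.1/cos1.0° = 3.100 m; N'_2 = 140·cos1.0° − 4·3.100 = 127.6; c'Δl = 26.04; W sinα = 2.4
Slice 3: Δl = 2.8/cos11.3° = 2.855 m; N'_3 = 187·cos11.3° − 25·2.855 = 112.0; c'Δl = 23.98; W sinα = 36.6
Slice 4: Δl = 2.0/cos20.0° = 2.128 m; N'_4 = 154·cos20.0° − 20·2.128 = 102.1; c'Δl = 17.88; W sinα = 52.7
Slice 5: Δl = 2.4/cos28.4° = 2.728 m; N'_5 = 190·cos28.4° − 33·2.728 = 77.1; c'Δl = 22.92; W sinα = 90.4
Slice 6: Δl = 2.2/cos37.9° = 2.788 m; N'_6 = 162·cos37.9° − 20·2.788 = 72.1; c'Δl = 23.42; W sinα = 99.5
Slice 7: Δl = 2.8/cos50.1° = 4.365 m; N'_7 = 98·cos50.1° − 13·4.365 = 6.1; c'Δl = 36.67; W sinα = 75.2
Σc'Δl = 172.2 kN/m; ΣN' = 534.0 kN/m; ΣW sinα = 350.7 kN/m
Resisting = 172.2 + 534.0·tan34.3° = 172.2 + 364.3 = 536.4 kN/m
FS = 536.4 / 350.7 = 1.530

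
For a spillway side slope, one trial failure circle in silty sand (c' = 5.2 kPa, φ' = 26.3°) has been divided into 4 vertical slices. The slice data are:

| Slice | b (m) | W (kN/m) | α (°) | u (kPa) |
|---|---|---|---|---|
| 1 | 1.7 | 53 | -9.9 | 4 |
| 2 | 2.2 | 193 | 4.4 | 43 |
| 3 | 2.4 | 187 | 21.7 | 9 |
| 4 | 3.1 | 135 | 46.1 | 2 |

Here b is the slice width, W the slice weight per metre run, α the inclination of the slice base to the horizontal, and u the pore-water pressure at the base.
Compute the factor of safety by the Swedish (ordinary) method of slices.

Ordinary method of slices: FS = Σ[c'·Δl_i + (W_i cosα_i − u_i·Δl_i)·tanφ'] / Σ W_i sinα_i, with Δl_i = b_i / cosα_i.
Slice 1: Δl = 1.7/cos(-9.9°) = 1.726 m; N'_1 = 53·cos(-9.9°) − 4·1.726 = 45.3; c'Δl = 8.97; W sinα = -9.1
Slice 2: Δl = 2.2/cos4.4° = 2.207 m; N'_2 = 193·cos4.4° − 43·2.207 = 97.6; c'Δl = 11.47; W sinα = 14.8
Slice 3: Δl = 2.4/cos21.7° = 2.583 m; N'_3 = 187·cos21.7° − 9·2.583 = 150.5; c'Δl = 13.43; W sinα = 69.1
Slice 4: Δl = 3.1/cos46.1° = 4.471 m; N'_4 = 135·cos46.1° − 2·4.471 = 84.7; c'Δl = 23.25; W sinα = 97.3
Σc'Δl = 57.1 kN/m; ΣN' = 378.0 kN/m; ΣW sinα = 172.1 kN/m
Resisting = 57.1 + 378.0·tan26.3° = 57.1 + 186.8 = 244.0 kN/m
FS = 244.0 / 172.1 = 1.417

FS = 1.42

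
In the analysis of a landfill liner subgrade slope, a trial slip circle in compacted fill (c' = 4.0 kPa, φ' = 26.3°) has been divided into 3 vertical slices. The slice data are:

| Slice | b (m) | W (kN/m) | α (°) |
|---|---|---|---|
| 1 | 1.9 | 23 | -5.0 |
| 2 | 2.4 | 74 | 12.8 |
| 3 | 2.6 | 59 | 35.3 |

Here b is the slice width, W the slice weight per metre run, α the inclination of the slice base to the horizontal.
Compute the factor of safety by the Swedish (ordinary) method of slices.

Ordinary method of slices: FS = Σ[c'·Δl_i + (W_i cosα_i)·tanφ'] / Σ W_i sinα_i, with Δl_i = b_i / cosα_i.
Slice 1: Δl = 1.9/cos(-5.0°) = 1.907 m; N'_1 = 23·cos(-5.0°) = 22.9; c'Δl = 7.63; W sinα = -2.0
Slice 2: Δl = 2.4/cos12.8° = 2.461 m; N'_2 = 74·cos12.8° = 72.2; c'Δl = 9.84; W sinα = 16.4
Slice 3: Δl = 2.6/cos35.3° = 3.186 m; N'_3 = 59·cos35.3° = 48.2; c'Δl = 12.74; W sinα = 34.1
Σc'Δl = 30.2 kN/m; ΣN' = 143.2 kN/m; ΣW sinα = 48.5 kN/m
Resisting = 30.2 + 143.2·tan26.3° = 30.2 + 70.8 = 101.0 kN/m
FS = 101.0 / 48.5 = 2.083

FS = 2.08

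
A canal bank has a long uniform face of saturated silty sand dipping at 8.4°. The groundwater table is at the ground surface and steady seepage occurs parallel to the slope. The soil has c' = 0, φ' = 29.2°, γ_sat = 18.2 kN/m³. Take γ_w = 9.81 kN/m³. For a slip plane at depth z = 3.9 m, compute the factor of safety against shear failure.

With seepage parallel to the slope and the water table at the surface, the effective normal stress on the slip plane uses the buoyant unit weight γ' = γ_sat − γ_w while the driving shear stress uses γ_sat:
FS = [c' + γ' z cos²β tanφ'] / [γ_sat z sinβ cosβ]
(For c' = 0 this reduces to FS = (γ'/γ_sat)·tanφ'/tanβ.)
γ' = 18.2 − 9.81 = 8.39 kN/m³
Numerator = 0.0 + 8.39·3.9·cos²8.4°·tan29.2° = 0.0 + 8.39·3.9·0.9787·0.5589 = 17.897 kPa
Denominator = 18.2·3.9·sin8.4°·cos8.4° = 18.2·3.9·0.1461·0.9893 = 10.258 kPa
FS = 17.897 / 10.258 = 1.745

FS = 1.74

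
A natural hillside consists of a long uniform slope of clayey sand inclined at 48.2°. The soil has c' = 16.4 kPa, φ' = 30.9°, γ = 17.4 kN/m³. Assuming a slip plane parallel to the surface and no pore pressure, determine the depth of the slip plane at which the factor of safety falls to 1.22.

Setting FS = 1.22 in FS = [c' + γz cos²β tanφ'] / [γz sinβ cosβ] and solving for z:
z = c' / [γ cosβ (FS·sinβ − cosβ·tanφ')]
  = 16.4 / [17.4·cos48.2°·(1.22·sin48.2° − cos48.2°·tan30.9°)]
  = 16.4 / [17.4·0.6665·(1.22·0.7455 − 0.6665·0.5985)]
  = 16.4 / 5.9214 = 2.770 m

z = 2.77 m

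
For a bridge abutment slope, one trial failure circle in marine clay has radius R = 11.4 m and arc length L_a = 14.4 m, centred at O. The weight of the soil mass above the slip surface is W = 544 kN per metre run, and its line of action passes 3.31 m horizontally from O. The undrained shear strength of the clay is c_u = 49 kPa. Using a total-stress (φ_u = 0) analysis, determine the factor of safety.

FS = 4.47

Taking moments about the centre O, the resisting moment is provided by the undrained shear strength acting along the arc:
M_R = c_u·L_a·R = 49·14.40·11.4 = 8043.8 kN·m/m
M_D = W·d = 544·3.31 = 1800.6 kN·m/m
FS = M_R / M_D = 8043.8 / 1800.6 = 4.467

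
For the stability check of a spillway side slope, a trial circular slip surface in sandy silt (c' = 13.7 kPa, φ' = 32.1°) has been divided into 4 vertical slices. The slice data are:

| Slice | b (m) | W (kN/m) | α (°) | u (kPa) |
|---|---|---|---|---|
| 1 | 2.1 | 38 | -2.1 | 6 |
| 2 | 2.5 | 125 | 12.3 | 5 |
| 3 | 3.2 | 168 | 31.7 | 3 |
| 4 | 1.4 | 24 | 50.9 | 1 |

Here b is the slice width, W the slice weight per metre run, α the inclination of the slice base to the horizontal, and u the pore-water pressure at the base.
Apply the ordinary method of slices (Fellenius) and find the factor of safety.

FS = 2.43

Ordinary method of slices: FS = Σ[c'·Δl_i + (W_i cosα_i − u_i·Δl_i)·tanφ'] / Σ W_i sinα_i, with Δl_i = b_i / cosα_i.
Slice 1: Δl = 2.1/cos(-2.1°) = 2.101 m; N'_1 = 38·cos(-2.1°) − 6·2.101 = 25.4; c'Δl = 28.79; W sinα = -1.4
Slice 2: Δl = 2.5/cos12.3° = 2.559 m; N'_2 = 125·cos12.3° − 5·2.559 = 109.3; c'Δl = 35.05; W sinα = 26.6
Slice 3: Δl = 3.2/cos31.7° = 3.761 m; N'_3 = 168·cos31.7° − 3·3.761 = 131.7; c'Δl = 51.53; W sinα = 88.3
Slice 4: Δl = 1.4/cos50.9° = 2.220 m; N'_4 = 24·cos50.9° − 1·2.220 = 12.9; c'Δl = 30.41; W sinα = 18.6
Σc'Δl = 145.8 kN/m; ΣN' = 279.3 kN/m; ΣW sinα = 132.1 kN/m
Resisting = 145.8 + 279.3·tan32.1° = 145.8 + 175.2 = 321.0 kN/m
FS = 321.0 / 132.1 = 2.429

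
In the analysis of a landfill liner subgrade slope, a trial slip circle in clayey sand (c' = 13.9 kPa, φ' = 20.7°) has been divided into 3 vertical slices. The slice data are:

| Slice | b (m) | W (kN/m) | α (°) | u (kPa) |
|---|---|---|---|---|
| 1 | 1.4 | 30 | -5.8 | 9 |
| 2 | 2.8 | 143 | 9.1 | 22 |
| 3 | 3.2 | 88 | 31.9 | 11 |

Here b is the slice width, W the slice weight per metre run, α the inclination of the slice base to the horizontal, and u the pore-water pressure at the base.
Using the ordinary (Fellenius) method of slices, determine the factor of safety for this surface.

Ordinary method of slices: FS = Σ[c'·Δl_i + (W_i cosα_i − u_i·Δl_i)·tanφ'] / Σ W_i sinα_i, with Δl_i = b_i / cosα_i.
Slice 1: Δl = 1.4/cos(-5.8°) = 1.407 m; N'_1 = 30·cos(-5.8°) − 9·1.407 = 17.2; c'Δl = 19.56; W sinα = -3.0
Slice 2: Δl = 2.8/cos9.1° = 2.836 m; N'_2 = 143·cos9.1° − 22·2.836 = 78.8; c'Δl = 39.42; W sinα = 22.6
Slice 3: Δl = 3.2/cos31.9° = 3.769 m; N'_3 = 88·cos31.9° − 11·3.769 = 33.2; c'Δl = 52.39; W sinα = 46.5
Σc'Δl = 111.4 kN/m; ΣN' = 129.2 kN/m; ΣW sinα = 66.1 kN/m
Resisting = 111.4 + 129.2·tan20.7° = 111.4 + 48.8 = 160.2 kN/m
FS = 160.2 / 66.1 = 2.424

FS = 2.42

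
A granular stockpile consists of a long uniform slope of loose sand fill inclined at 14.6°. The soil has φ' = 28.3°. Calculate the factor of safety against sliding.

For a dry cohesionless infinite slope the factor of safety is FS = tanφ' / tanβ.
FS = tan28.3° / tan14.6° = 0.5384 / 0.2605 = 2.067

FS = 2.07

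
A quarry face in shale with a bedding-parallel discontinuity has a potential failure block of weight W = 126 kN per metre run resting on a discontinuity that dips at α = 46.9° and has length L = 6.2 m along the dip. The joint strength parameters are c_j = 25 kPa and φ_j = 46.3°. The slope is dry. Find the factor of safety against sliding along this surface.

FS = 2.66

Resolving the block weight along and normal to the plane and applying the Mohr–Coulomb strength on the joint:
N' = W cosα = 126·cos46.9° = 86.1 kN/m
Driving force T = W sinα = 126·sin46.9° = 92.0 kN/m
Resisting force R = c_j·L + N'·tanφ_j = 25·6.2 + 86.1·tan46.3° = 155.0 + 90.1 = 245.1 kN/m
FS = R / T = 245.1 / 92.0 = 2.664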